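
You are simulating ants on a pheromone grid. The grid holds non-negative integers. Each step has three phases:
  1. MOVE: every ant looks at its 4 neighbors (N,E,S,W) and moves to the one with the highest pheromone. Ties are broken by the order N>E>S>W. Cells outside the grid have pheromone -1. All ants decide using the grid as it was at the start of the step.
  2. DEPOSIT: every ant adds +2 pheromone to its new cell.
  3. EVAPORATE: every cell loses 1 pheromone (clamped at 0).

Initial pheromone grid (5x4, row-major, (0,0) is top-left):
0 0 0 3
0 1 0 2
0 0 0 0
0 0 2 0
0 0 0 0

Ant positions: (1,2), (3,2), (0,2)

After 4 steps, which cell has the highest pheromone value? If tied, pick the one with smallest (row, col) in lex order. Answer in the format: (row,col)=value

Step 1: ant0:(1,2)->E->(1,3) | ant1:(3,2)->N->(2,2) | ant2:(0,2)->E->(0,3)
  grid max=4 at (0,3)
Step 2: ant0:(1,3)->N->(0,3) | ant1:(2,2)->S->(3,2) | ant2:(0,3)->S->(1,3)
  grid max=5 at (0,3)
Step 3: ant0:(0,3)->S->(1,3) | ant1:(3,2)->N->(2,2) | ant2:(1,3)->N->(0,3)
  grid max=6 at (0,3)
Step 4: ant0:(1,3)->N->(0,3) | ant1:(2,2)->S->(3,2) | ant2:(0,3)->S->(1,3)
  grid max=7 at (0,3)
Final grid:
  0 0 0 7
  0 0 0 6
  0 0 0 0
  0 0 2 0
  0 0 0 0
Max pheromone 7 at (0,3)

Answer: (0,3)=7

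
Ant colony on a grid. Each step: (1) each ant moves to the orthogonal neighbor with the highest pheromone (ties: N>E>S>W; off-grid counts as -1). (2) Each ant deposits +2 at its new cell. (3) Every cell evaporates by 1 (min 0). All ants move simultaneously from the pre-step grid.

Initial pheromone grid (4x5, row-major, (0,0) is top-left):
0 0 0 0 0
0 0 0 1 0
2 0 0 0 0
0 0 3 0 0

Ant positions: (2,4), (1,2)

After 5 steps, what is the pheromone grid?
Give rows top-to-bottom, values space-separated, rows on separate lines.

After step 1: ants at (1,4),(1,3)
  0 0 0 0 0
  0 0 0 2 1
  1 0 0 0 0
  0 0 2 0 0
After step 2: ants at (1,3),(1,4)
  0 0 0 0 0
  0 0 0 3 2
  0 0 0 0 0
  0 0 1 0 0
After step 3: ants at (1,4),(1,3)
  0 0 0 0 0
  0 0 0 4 3
  0 0 0 0 0
  0 0 0 0 0
After step 4: ants at (1,3),(1,4)
  0 0 0 0 0
  0 0 0 5 4
  0 0 0 0 0
  0 0 0 0 0
After step 5: ants at (1,4),(1,3)
  0 0 0 0 0
  0 0 0 6 5
  0 0 0 0 0
  0 0 0 0 0

0 0 0 0 0
0 0 0 6 5
0 0 0 0 0
0 0 0 0 0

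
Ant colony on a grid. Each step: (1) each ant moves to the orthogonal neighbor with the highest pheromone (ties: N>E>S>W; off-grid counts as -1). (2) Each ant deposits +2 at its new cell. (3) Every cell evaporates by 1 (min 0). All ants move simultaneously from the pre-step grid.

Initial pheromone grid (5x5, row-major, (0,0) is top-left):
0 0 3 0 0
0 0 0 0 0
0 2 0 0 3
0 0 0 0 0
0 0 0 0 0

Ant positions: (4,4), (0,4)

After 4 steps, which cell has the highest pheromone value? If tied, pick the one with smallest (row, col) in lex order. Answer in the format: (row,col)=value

Step 1: ant0:(4,4)->N->(3,4) | ant1:(0,4)->S->(1,4)
  grid max=2 at (0,2)
Step 2: ant0:(3,4)->N->(2,4) | ant1:(1,4)->S->(2,4)
  grid max=5 at (2,4)
Step 3: ant0:(2,4)->N->(1,4) | ant1:(2,4)->N->(1,4)
  grid max=4 at (2,4)
Step 4: ant0:(1,4)->S->(2,4) | ant1:(1,4)->S->(2,4)
  grid max=7 at (2,4)
Final grid:
  0 0 0 0 0
  0 0 0 0 2
  0 0 0 0 7
  0 0 0 0 0
  0 0 0 0 0
Max pheromone 7 at (2,4)

Answer: (2,4)=7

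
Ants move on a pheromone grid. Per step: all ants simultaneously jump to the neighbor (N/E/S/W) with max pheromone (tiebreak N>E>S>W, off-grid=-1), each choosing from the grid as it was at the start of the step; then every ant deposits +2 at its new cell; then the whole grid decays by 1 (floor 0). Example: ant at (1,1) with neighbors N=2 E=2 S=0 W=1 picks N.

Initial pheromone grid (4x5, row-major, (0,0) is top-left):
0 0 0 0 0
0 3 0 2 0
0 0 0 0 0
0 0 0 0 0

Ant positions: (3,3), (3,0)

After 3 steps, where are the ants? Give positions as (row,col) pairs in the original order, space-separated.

Step 1: ant0:(3,3)->N->(2,3) | ant1:(3,0)->N->(2,0)
  grid max=2 at (1,1)
Step 2: ant0:(2,3)->N->(1,3) | ant1:(2,0)->N->(1,0)
  grid max=2 at (1,3)
Step 3: ant0:(1,3)->N->(0,3) | ant1:(1,0)->E->(1,1)
  grid max=2 at (1,1)

(0,3) (1,1)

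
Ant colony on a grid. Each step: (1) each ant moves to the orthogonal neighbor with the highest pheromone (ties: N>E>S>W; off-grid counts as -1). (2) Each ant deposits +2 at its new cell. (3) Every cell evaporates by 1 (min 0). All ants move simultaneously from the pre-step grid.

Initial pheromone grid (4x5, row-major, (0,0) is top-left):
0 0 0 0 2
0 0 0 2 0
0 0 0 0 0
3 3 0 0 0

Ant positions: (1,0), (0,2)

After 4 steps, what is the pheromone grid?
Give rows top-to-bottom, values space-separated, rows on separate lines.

After step 1: ants at (0,0),(0,3)
  1 0 0 1 1
  0 0 0 1 0
  0 0 0 0 0
  2 2 0 0 0
After step 2: ants at (0,1),(0,4)
  0 1 0 0 2
  0 0 0 0 0
  0 0 0 0 0
  1 1 0 0 0
After step 3: ants at (0,2),(1,4)
  0 0 1 0 1
  0 0 0 0 1
  0 0 0 0 0
  0 0 0 0 0
After step 4: ants at (0,3),(0,4)
  0 0 0 1 2
  0 0 0 0 0
  0 0 0 0 0
  0 0 0 0 0

0 0 0 1 2
0 0 0 0 0
0 0 0 0 0
0 0 0 0 0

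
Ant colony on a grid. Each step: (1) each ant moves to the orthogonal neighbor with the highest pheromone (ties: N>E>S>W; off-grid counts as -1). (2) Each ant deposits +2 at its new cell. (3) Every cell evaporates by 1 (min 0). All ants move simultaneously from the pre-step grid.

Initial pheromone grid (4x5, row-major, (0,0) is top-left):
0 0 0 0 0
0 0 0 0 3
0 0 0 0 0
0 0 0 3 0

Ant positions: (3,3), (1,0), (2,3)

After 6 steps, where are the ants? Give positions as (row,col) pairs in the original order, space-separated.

Step 1: ant0:(3,3)->N->(2,3) | ant1:(1,0)->N->(0,0) | ant2:(2,3)->S->(3,3)
  grid max=4 at (3,3)
Step 2: ant0:(2,3)->S->(3,3) | ant1:(0,0)->E->(0,1) | ant2:(3,3)->N->(2,3)
  grid max=5 at (3,3)
Step 3: ant0:(3,3)->N->(2,3) | ant1:(0,1)->E->(0,2) | ant2:(2,3)->S->(3,3)
  grid max=6 at (3,3)
Step 4: ant0:(2,3)->S->(3,3) | ant1:(0,2)->E->(0,3) | ant2:(3,3)->N->(2,3)
  grid max=7 at (3,3)
Step 5: ant0:(3,3)->N->(2,3) | ant1:(0,3)->E->(0,4) | ant2:(2,3)->S->(3,3)
  grid max=8 at (3,3)
Step 6: ant0:(2,3)->S->(3,3) | ant1:(0,4)->S->(1,4) | ant2:(3,3)->N->(2,3)
  grid max=9 at (3,3)

(3,3) (1,4) (2,3)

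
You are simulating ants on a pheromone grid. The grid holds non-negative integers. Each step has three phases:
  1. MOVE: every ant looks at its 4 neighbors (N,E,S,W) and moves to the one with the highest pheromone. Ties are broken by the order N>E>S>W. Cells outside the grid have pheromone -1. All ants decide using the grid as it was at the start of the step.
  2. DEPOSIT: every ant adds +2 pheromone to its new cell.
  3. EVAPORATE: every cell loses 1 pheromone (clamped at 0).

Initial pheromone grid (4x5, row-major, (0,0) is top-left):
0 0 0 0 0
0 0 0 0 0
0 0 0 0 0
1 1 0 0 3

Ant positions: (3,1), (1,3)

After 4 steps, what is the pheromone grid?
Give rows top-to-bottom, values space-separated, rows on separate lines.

After step 1: ants at (3,0),(0,3)
  0 0 0 1 0
  0 0 0 0 0
  0 0 0 0 0
  2 0 0 0 2
After step 2: ants at (2,0),(0,4)
  0 0 0 0 1
  0 0 0 0 0
  1 0 0 0 0
  1 0 0 0 1
After step 3: ants at (3,0),(1,4)
  0 0 0 0 0
  0 0 0 0 1
  0 0 0 0 0
  2 0 0 0 0
After step 4: ants at (2,0),(0,4)
  0 0 0 0 1
  0 0 0 0 0
  1 0 0 0 0
  1 0 0 0 0

0 0 0 0 1
0 0 0 0 0
1 0 0 0 0
1 0 0 0 0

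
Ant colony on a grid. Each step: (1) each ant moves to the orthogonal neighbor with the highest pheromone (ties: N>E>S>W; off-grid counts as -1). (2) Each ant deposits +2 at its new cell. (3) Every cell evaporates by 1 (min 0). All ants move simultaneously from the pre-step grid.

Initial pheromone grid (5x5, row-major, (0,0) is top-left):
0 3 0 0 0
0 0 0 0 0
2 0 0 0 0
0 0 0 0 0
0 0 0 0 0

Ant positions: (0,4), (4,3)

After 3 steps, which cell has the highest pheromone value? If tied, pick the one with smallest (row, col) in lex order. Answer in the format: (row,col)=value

Step 1: ant0:(0,4)->S->(1,4) | ant1:(4,3)->N->(3,3)
  grid max=2 at (0,1)
Step 2: ant0:(1,4)->N->(0,4) | ant1:(3,3)->N->(2,3)
  grid max=1 at (0,1)
Step 3: ant0:(0,4)->S->(1,4) | ant1:(2,3)->N->(1,3)
  grid max=1 at (1,3)
Final grid:
  0 0 0 0 0
  0 0 0 1 1
  0 0 0 0 0
  0 0 0 0 0
  0 0 0 0 0
Max pheromone 1 at (1,3)

Answer: (1,3)=1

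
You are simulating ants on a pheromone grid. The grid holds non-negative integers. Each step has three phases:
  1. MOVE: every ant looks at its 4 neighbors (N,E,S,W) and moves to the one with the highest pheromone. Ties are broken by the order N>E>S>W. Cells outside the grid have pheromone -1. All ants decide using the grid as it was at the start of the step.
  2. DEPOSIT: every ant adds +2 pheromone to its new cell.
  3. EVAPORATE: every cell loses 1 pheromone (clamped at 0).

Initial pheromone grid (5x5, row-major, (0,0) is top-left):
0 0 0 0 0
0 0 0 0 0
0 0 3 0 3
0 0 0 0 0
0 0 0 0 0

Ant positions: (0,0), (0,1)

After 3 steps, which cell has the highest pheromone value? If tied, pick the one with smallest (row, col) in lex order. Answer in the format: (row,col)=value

Step 1: ant0:(0,0)->E->(0,1) | ant1:(0,1)->E->(0,2)
  grid max=2 at (2,2)
Step 2: ant0:(0,1)->E->(0,2) | ant1:(0,2)->W->(0,1)
  grid max=2 at (0,1)
Step 3: ant0:(0,2)->W->(0,1) | ant1:(0,1)->E->(0,2)
  grid max=3 at (0,1)
Final grid:
  0 3 3 0 0
  0 0 0 0 0
  0 0 0 0 0
  0 0 0 0 0
  0 0 0 0 0
Max pheromone 3 at (0,1)

Answer: (0,1)=3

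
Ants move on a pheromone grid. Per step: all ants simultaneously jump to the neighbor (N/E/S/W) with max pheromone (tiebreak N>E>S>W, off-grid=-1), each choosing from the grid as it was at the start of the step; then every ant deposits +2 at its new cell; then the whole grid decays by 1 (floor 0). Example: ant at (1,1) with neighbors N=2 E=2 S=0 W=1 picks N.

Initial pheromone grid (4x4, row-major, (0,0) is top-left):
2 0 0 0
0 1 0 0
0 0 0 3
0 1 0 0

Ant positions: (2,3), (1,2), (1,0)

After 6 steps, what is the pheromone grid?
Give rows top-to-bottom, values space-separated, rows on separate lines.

After step 1: ants at (1,3),(1,1),(0,0)
  3 0 0 0
  0 2 0 1
  0 0 0 2
  0 0 0 0
After step 2: ants at (2,3),(0,1),(0,1)
  2 3 0 0
  0 1 0 0
  0 0 0 3
  0 0 0 0
After step 3: ants at (1,3),(0,0),(0,0)
  5 2 0 0
  0 0 0 1
  0 0 0 2
  0 0 0 0
After step 4: ants at (2,3),(0,1),(0,1)
  4 5 0 0
  0 0 0 0
  0 0 0 3
  0 0 0 0
After step 5: ants at (1,3),(0,0),(0,0)
  7 4 0 0
  0 0 0 1
  0 0 0 2
  0 0 0 0
After step 6: ants at (2,3),(0,1),(0,1)
  6 7 0 0
  0 0 0 0
  0 0 0 3
  0 0 0 0

6 7 0 0
0 0 0 0
0 0 0 3
0 0 0 0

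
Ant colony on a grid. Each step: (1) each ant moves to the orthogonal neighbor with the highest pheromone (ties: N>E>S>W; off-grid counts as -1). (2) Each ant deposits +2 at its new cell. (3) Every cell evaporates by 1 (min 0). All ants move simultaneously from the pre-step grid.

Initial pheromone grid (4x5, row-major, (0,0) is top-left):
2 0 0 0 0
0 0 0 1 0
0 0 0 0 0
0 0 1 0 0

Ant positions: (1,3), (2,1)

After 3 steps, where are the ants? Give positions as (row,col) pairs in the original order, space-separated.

Step 1: ant0:(1,3)->N->(0,3) | ant1:(2,1)->N->(1,1)
  grid max=1 at (0,0)
Step 2: ant0:(0,3)->E->(0,4) | ant1:(1,1)->N->(0,1)
  grid max=1 at (0,1)
Step 3: ant0:(0,4)->S->(1,4) | ant1:(0,1)->E->(0,2)
  grid max=1 at (0,2)

(1,4) (0,2)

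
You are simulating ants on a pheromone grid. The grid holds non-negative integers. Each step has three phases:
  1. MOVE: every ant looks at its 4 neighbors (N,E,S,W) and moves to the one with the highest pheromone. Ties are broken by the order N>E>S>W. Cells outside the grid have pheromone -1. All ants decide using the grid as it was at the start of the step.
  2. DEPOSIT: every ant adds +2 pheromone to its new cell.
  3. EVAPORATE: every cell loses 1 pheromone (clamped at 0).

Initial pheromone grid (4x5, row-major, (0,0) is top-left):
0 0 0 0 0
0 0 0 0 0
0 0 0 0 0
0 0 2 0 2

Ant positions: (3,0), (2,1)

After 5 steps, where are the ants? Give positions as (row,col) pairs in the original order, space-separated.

Step 1: ant0:(3,0)->N->(2,0) | ant1:(2,1)->N->(1,1)
  grid max=1 at (1,1)
Step 2: ant0:(2,0)->N->(1,0) | ant1:(1,1)->N->(0,1)
  grid max=1 at (0,1)
Step 3: ant0:(1,0)->N->(0,0) | ant1:(0,1)->E->(0,2)
  grid max=1 at (0,0)
Step 4: ant0:(0,0)->E->(0,1) | ant1:(0,2)->E->(0,3)
  grid max=1 at (0,1)
Step 5: ant0:(0,1)->E->(0,2) | ant1:(0,3)->E->(0,4)
  grid max=1 at (0,2)

(0,2) (0,4)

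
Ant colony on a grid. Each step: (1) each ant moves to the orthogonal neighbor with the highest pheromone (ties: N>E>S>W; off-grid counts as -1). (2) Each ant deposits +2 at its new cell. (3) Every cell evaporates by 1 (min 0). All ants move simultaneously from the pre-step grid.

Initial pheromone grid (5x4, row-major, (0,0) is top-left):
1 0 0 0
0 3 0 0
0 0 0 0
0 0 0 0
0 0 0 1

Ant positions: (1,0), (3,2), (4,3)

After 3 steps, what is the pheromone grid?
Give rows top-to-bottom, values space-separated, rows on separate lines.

After step 1: ants at (1,1),(2,2),(3,3)
  0 0 0 0
  0 4 0 0
  0 0 1 0
  0 0 0 1
  0 0 0 0
After step 2: ants at (0,1),(1,2),(2,3)
  0 1 0 0
  0 3 1 0
  0 0 0 1
  0 0 0 0
  0 0 0 0
After step 3: ants at (1,1),(1,1),(1,3)
  0 0 0 0
  0 6 0 1
  0 0 0 0
  0 0 0 0
  0 0 0 0

0 0 0 0
0 6 0 1
0 0 0 0
0 0 0 0
0 0 0 0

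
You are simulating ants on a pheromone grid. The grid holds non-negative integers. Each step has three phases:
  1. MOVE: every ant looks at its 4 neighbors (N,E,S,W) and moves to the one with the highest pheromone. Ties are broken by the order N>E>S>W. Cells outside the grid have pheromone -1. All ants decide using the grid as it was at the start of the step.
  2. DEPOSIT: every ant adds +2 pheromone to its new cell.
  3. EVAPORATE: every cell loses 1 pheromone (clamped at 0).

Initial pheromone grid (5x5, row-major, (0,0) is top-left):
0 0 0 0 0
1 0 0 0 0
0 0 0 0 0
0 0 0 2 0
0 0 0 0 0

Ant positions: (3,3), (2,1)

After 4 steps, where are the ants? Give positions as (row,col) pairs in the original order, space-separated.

Step 1: ant0:(3,3)->N->(2,3) | ant1:(2,1)->N->(1,1)
  grid max=1 at (1,1)
Step 2: ant0:(2,3)->S->(3,3) | ant1:(1,1)->N->(0,1)
  grid max=2 at (3,3)
Step 3: ant0:(3,3)->N->(2,3) | ant1:(0,1)->E->(0,2)
  grid max=1 at (0,2)
Step 4: ant0:(2,3)->S->(3,3) | ant1:(0,2)->E->(0,3)
  grid max=2 at (3,3)

(3,3) (0,3)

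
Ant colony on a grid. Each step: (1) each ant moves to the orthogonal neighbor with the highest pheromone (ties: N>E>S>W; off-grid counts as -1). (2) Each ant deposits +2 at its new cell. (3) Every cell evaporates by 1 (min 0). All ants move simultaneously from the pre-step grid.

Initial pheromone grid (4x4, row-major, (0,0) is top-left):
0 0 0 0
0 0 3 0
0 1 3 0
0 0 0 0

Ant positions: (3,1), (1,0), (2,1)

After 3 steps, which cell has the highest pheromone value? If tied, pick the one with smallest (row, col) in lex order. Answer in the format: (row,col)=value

Step 1: ant0:(3,1)->N->(2,1) | ant1:(1,0)->N->(0,0) | ant2:(2,1)->E->(2,2)
  grid max=4 at (2,2)
Step 2: ant0:(2,1)->E->(2,2) | ant1:(0,0)->E->(0,1) | ant2:(2,2)->N->(1,2)
  grid max=5 at (2,2)
Step 3: ant0:(2,2)->N->(1,2) | ant1:(0,1)->E->(0,2) | ant2:(1,2)->S->(2,2)
  grid max=6 at (2,2)
Final grid:
  0 0 1 0
  0 0 4 0
  0 0 6 0
  0 0 0 0
Max pheromone 6 at (2,2)

Answer: (2,2)=6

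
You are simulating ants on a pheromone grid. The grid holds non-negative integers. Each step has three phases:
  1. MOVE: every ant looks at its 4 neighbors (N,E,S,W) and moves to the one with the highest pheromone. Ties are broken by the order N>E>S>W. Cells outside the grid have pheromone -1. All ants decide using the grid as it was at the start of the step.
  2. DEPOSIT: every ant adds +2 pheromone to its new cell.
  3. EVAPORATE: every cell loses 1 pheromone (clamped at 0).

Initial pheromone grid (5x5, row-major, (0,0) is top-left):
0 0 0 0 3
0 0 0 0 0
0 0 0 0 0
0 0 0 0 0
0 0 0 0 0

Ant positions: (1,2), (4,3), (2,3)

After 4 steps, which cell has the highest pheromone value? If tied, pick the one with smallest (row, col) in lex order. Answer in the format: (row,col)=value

Step 1: ant0:(1,2)->N->(0,2) | ant1:(4,3)->N->(3,3) | ant2:(2,3)->N->(1,3)
  grid max=2 at (0,4)
Step 2: ant0:(0,2)->E->(0,3) | ant1:(3,3)->N->(2,3) | ant2:(1,3)->N->(0,3)
  grid max=3 at (0,3)
Step 3: ant0:(0,3)->E->(0,4) | ant1:(2,3)->N->(1,3) | ant2:(0,3)->E->(0,4)
  grid max=4 at (0,4)
Step 4: ant0:(0,4)->W->(0,3) | ant1:(1,3)->N->(0,3) | ant2:(0,4)->W->(0,3)
  grid max=7 at (0,3)
Final grid:
  0 0 0 7 3
  0 0 0 0 0
  0 0 0 0 0
  0 0 0 0 0
  0 0 0 0 0
Max pheromone 7 at (0,3)

Answer: (0,3)=7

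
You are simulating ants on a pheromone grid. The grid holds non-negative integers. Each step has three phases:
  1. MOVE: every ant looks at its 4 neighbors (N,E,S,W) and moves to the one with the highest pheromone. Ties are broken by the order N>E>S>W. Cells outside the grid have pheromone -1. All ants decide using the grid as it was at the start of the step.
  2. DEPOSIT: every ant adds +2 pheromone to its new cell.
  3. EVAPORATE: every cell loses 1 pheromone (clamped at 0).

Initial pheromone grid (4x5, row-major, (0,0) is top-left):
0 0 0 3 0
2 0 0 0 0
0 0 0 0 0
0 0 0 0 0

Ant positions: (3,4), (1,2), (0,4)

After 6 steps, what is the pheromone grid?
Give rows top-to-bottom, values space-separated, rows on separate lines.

After step 1: ants at (2,4),(0,2),(0,3)
  0 0 1 4 0
  1 0 0 0 0
  0 0 0 0 1
  0 0 0 0 0
After step 2: ants at (1,4),(0,3),(0,2)
  0 0 2 5 0
  0 0 0 0 1
  0 0 0 0 0
  0 0 0 0 0
After step 3: ants at (0,4),(0,2),(0,3)
  0 0 3 6 1
  0 0 0 0 0
  0 0 0 0 0
  0 0 0 0 0
After step 4: ants at (0,3),(0,3),(0,2)
  0 0 4 9 0
  0 0 0 0 0
  0 0 0 0 0
  0 0 0 0 0
After step 5: ants at (0,2),(0,2),(0,3)
  0 0 7 10 0
  0 0 0 0 0
  0 0 0 0 0
  0 0 0 0 0
After step 6: ants at (0,3),(0,3),(0,2)
  0 0 8 13 0
  0 0 0 0 0
  0 0 0 0 0
  0 0 0 0 0

0 0 8 13 0
0 0 0 0 0
0 0 0 0 0
0 0 0 0 0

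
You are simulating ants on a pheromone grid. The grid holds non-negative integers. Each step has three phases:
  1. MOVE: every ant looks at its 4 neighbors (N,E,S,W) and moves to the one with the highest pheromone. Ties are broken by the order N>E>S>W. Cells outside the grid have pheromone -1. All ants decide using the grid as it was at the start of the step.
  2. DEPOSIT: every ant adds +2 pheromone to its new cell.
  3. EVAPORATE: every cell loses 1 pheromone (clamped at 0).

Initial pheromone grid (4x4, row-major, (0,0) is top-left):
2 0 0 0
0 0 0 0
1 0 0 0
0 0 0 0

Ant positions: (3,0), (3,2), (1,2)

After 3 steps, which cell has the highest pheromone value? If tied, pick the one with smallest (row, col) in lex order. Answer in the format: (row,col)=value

Step 1: ant0:(3,0)->N->(2,0) | ant1:(3,2)->N->(2,2) | ant2:(1,2)->N->(0,2)
  grid max=2 at (2,0)
Step 2: ant0:(2,0)->N->(1,0) | ant1:(2,2)->N->(1,2) | ant2:(0,2)->E->(0,3)
  grid max=1 at (0,3)
Step 3: ant0:(1,0)->S->(2,0) | ant1:(1,2)->N->(0,2) | ant2:(0,3)->S->(1,3)
  grid max=2 at (2,0)
Final grid:
  0 0 1 0
  0 0 0 1
  2 0 0 0
  0 0 0 0
Max pheromone 2 at (2,0)

Answer: (2,0)=2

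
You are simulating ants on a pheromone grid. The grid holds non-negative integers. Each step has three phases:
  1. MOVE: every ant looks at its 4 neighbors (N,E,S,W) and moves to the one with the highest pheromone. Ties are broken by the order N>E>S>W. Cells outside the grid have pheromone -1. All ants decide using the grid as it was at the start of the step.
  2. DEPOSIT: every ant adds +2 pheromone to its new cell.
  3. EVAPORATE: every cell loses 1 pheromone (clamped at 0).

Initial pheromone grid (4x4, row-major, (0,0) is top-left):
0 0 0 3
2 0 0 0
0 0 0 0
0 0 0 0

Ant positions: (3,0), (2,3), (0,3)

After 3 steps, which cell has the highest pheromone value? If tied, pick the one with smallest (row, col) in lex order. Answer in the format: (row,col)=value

Answer: (1,3)=5

Derivation:
Step 1: ant0:(3,0)->N->(2,0) | ant1:(2,3)->N->(1,3) | ant2:(0,3)->S->(1,3)
  grid max=3 at (1,3)
Step 2: ant0:(2,0)->N->(1,0) | ant1:(1,3)->N->(0,3) | ant2:(1,3)->N->(0,3)
  grid max=5 at (0,3)
Step 3: ant0:(1,0)->N->(0,0) | ant1:(0,3)->S->(1,3) | ant2:(0,3)->S->(1,3)
  grid max=5 at (1,3)
Final grid:
  1 0 0 4
  1 0 0 5
  0 0 0 0
  0 0 0 0
Max pheromone 5 at (1,3)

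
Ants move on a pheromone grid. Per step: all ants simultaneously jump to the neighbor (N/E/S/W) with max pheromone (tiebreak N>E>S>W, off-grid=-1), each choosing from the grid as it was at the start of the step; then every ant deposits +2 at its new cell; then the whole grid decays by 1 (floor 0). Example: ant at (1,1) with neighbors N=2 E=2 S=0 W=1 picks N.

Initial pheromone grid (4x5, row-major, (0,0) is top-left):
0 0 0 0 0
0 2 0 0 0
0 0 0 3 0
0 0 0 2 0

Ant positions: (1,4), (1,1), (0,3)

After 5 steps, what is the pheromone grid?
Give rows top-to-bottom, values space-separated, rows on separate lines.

After step 1: ants at (0,4),(0,1),(0,4)
  0 1 0 0 3
  0 1 0 0 0
  0 0 0 2 0
  0 0 0 1 0
After step 2: ants at (1,4),(1,1),(1,4)
  0 0 0 0 2
  0 2 0 0 3
  0 0 0 1 0
  0 0 0 0 0
After step 3: ants at (0,4),(0,1),(0,4)
  0 1 0 0 5
  0 1 0 0 2
  0 0 0 0 0
  0 0 0 0 0
After step 4: ants at (1,4),(1,1),(1,4)
  0 0 0 0 4
  0 2 0 0 5
  0 0 0 0 0
  0 0 0 0 0
After step 5: ants at (0,4),(0,1),(0,4)
  0 1 0 0 7
  0 1 0 0 4
  0 0 0 0 0
  0 0 0 0 0

0 1 0 0 7
0 1 0 0 4
0 0 0 0 0
0 0 0 0 0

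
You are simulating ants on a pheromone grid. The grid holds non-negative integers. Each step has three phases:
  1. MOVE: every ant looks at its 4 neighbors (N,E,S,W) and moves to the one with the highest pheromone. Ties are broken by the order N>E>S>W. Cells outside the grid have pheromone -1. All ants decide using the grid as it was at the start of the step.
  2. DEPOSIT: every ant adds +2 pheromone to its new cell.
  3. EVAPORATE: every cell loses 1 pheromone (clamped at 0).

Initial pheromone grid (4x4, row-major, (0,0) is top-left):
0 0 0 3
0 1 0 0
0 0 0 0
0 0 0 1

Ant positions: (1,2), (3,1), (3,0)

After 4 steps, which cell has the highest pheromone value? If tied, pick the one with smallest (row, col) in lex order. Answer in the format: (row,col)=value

Step 1: ant0:(1,2)->W->(1,1) | ant1:(3,1)->N->(2,1) | ant2:(3,0)->N->(2,0)
  grid max=2 at (0,3)
Step 2: ant0:(1,1)->S->(2,1) | ant1:(2,1)->N->(1,1) | ant2:(2,0)->E->(2,1)
  grid max=4 at (2,1)
Step 3: ant0:(2,1)->N->(1,1) | ant1:(1,1)->S->(2,1) | ant2:(2,1)->N->(1,1)
  grid max=6 at (1,1)
Step 4: ant0:(1,1)->S->(2,1) | ant1:(2,1)->N->(1,1) | ant2:(1,1)->S->(2,1)
  grid max=8 at (2,1)
Final grid:
  0 0 0 0
  0 7 0 0
  0 8 0 0
  0 0 0 0
Max pheromone 8 at (2,1)

Answer: (2,1)=8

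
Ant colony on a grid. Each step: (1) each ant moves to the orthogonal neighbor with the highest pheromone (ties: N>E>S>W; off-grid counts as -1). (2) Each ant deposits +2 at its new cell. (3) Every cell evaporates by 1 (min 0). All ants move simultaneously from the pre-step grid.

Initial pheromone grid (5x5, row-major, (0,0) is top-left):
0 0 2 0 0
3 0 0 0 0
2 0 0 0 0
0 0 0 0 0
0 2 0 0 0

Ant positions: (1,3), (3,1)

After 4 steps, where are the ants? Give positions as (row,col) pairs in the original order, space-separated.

Step 1: ant0:(1,3)->N->(0,3) | ant1:(3,1)->S->(4,1)
  grid max=3 at (4,1)
Step 2: ant0:(0,3)->W->(0,2) | ant1:(4,1)->N->(3,1)
  grid max=2 at (0,2)
Step 3: ant0:(0,2)->E->(0,3) | ant1:(3,1)->S->(4,1)
  grid max=3 at (4,1)
Step 4: ant0:(0,3)->W->(0,2) | ant1:(4,1)->N->(3,1)
  grid max=2 at (0,2)

(0,2) (3,1)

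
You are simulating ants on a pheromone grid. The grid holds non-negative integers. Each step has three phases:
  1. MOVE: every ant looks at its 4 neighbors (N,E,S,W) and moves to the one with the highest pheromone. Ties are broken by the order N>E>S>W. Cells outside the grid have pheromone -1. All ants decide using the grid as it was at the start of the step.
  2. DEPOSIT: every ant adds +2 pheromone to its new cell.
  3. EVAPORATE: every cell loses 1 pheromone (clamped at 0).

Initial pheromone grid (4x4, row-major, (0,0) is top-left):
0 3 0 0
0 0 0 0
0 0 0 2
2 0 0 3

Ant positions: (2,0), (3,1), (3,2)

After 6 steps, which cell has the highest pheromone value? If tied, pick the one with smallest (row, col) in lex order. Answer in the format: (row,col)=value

Step 1: ant0:(2,0)->S->(3,0) | ant1:(3,1)->W->(3,0) | ant2:(3,2)->E->(3,3)
  grid max=5 at (3,0)
Step 2: ant0:(3,0)->N->(2,0) | ant1:(3,0)->N->(2,0) | ant2:(3,3)->N->(2,3)
  grid max=4 at (3,0)
Step 3: ant0:(2,0)->S->(3,0) | ant1:(2,0)->S->(3,0) | ant2:(2,3)->S->(3,3)
  grid max=7 at (3,0)
Step 4: ant0:(3,0)->N->(2,0) | ant1:(3,0)->N->(2,0) | ant2:(3,3)->N->(2,3)
  grid max=6 at (3,0)
Step 5: ant0:(2,0)->S->(3,0) | ant1:(2,0)->S->(3,0) | ant2:(2,3)->S->(3,3)
  grid max=9 at (3,0)
Step 6: ant0:(3,0)->N->(2,0) | ant1:(3,0)->N->(2,0) | ant2:(3,3)->N->(2,3)
  grid max=8 at (3,0)
Final grid:
  0 0 0 0
  0 0 0 0
  7 0 0 2
  8 0 0 3
Max pheromone 8 at (3,0)

Answer: (3,0)=8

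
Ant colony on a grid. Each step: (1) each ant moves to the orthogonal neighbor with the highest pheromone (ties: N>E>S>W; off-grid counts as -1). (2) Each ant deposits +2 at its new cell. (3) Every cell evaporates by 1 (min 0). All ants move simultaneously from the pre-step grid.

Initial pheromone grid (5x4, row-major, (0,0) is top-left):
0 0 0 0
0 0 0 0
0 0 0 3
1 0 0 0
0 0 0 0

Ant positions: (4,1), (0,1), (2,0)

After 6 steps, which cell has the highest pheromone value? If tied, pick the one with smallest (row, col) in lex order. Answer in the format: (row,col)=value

Step 1: ant0:(4,1)->N->(3,1) | ant1:(0,1)->E->(0,2) | ant2:(2,0)->S->(3,0)
  grid max=2 at (2,3)
Step 2: ant0:(3,1)->W->(3,0) | ant1:(0,2)->E->(0,3) | ant2:(3,0)->E->(3,1)
  grid max=3 at (3,0)
Step 3: ant0:(3,0)->E->(3,1) | ant1:(0,3)->S->(1,3) | ant2:(3,1)->W->(3,0)
  grid max=4 at (3,0)
Step 4: ant0:(3,1)->W->(3,0) | ant1:(1,3)->N->(0,3) | ant2:(3,0)->E->(3,1)
  grid max=5 at (3,0)
Step 5: ant0:(3,0)->E->(3,1) | ant1:(0,3)->S->(1,3) | ant2:(3,1)->W->(3,0)
  grid max=6 at (3,0)
Step 6: ant0:(3,1)->W->(3,0) | ant1:(1,3)->N->(0,3) | ant2:(3,0)->E->(3,1)
  grid max=7 at (3,0)
Final grid:
  0 0 0 1
  0 0 0 0
  0 0 0 0
  7 6 0 0
  0 0 0 0
Max pheromone 7 at (3,0)

Answer: (3,0)=7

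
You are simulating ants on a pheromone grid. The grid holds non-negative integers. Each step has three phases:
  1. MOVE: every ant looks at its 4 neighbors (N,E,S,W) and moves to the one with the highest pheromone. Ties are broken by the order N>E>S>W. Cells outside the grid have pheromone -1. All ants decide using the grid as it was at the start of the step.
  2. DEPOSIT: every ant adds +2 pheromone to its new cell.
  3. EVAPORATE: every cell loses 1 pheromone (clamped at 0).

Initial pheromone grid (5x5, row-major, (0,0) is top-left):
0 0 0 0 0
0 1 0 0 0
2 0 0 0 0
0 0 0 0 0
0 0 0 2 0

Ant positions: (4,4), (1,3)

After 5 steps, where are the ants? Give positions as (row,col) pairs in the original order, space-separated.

Step 1: ant0:(4,4)->W->(4,3) | ant1:(1,3)->N->(0,3)
  grid max=3 at (4,3)
Step 2: ant0:(4,3)->N->(3,3) | ant1:(0,3)->E->(0,4)
  grid max=2 at (4,3)
Step 3: ant0:(3,3)->S->(4,3) | ant1:(0,4)->S->(1,4)
  grid max=3 at (4,3)
Step 4: ant0:(4,3)->N->(3,3) | ant1:(1,4)->N->(0,4)
  grid max=2 at (4,3)
Step 5: ant0:(3,3)->S->(4,3) | ant1:(0,4)->S->(1,4)
  grid max=3 at (4,3)

(4,3) (1,4)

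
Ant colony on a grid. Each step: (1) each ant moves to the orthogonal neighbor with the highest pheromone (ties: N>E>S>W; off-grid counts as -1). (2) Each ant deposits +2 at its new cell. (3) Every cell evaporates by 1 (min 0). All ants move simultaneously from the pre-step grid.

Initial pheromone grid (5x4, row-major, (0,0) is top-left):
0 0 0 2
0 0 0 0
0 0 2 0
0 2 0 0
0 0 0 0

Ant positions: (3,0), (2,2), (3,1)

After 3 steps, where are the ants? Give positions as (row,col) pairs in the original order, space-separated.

Step 1: ant0:(3,0)->E->(3,1) | ant1:(2,2)->N->(1,2) | ant2:(3,1)->N->(2,1)
  grid max=3 at (3,1)
Step 2: ant0:(3,1)->N->(2,1) | ant1:(1,2)->S->(2,2) | ant2:(2,1)->S->(3,1)
  grid max=4 at (3,1)
Step 3: ant0:(2,1)->S->(3,1) | ant1:(2,2)->W->(2,1) | ant2:(3,1)->N->(2,1)
  grid max=5 at (2,1)

(3,1) (2,1) (2,1)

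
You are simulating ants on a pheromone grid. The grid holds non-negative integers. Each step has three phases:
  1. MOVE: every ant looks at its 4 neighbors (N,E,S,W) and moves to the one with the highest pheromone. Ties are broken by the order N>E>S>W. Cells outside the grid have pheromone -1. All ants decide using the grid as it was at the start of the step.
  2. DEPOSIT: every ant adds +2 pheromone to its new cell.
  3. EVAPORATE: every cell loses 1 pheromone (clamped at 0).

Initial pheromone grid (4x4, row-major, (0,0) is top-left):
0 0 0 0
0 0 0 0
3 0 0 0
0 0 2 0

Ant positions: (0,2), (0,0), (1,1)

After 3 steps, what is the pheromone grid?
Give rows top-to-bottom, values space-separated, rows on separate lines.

After step 1: ants at (0,3),(0,1),(0,1)
  0 3 0 1
  0 0 0 0
  2 0 0 0
  0 0 1 0
After step 2: ants at (1,3),(0,2),(0,2)
  0 2 3 0
  0 0 0 1
  1 0 0 0
  0 0 0 0
After step 3: ants at (0,3),(0,1),(0,1)
  0 5 2 1
  0 0 0 0
  0 0 0 0
  0 0 0 0

0 5 2 1
0 0 0 0
0 0 0 0
0 0 0 0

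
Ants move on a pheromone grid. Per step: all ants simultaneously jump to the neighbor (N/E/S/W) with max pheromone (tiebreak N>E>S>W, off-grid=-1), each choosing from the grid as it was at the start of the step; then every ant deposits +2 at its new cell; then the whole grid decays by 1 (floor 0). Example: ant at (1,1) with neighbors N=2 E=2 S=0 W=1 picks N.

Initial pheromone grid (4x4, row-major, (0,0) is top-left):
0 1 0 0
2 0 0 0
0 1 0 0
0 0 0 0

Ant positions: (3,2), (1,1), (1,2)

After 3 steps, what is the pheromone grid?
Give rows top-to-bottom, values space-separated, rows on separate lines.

After step 1: ants at (2,2),(1,0),(0,2)
  0 0 1 0
  3 0 0 0
  0 0 1 0
  0 0 0 0
After step 2: ants at (1,2),(0,0),(0,3)
  1 0 0 1
  2 0 1 0
  0 0 0 0
  0 0 0 0
After step 3: ants at (0,2),(1,0),(1,3)
  0 0 1 0
  3 0 0 1
  0 0 0 0
  0 0 0 0

0 0 1 0
3 0 0 1
0 0 0 0
0 0 0 0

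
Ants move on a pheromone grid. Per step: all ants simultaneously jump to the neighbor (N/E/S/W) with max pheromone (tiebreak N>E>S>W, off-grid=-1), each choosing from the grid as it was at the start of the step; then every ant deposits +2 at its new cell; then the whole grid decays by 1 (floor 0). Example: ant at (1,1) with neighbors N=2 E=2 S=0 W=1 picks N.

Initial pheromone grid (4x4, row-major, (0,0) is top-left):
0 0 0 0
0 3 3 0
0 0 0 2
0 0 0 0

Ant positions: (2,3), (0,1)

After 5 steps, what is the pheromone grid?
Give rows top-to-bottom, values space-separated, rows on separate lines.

After step 1: ants at (1,3),(1,1)
  0 0 0 0
  0 4 2 1
  0 0 0 1
  0 0 0 0
After step 2: ants at (1,2),(1,2)
  0 0 0 0
  0 3 5 0
  0 0 0 0
  0 0 0 0
After step 3: ants at (1,1),(1,1)
  0 0 0 0
  0 6 4 0
  0 0 0 0
  0 0 0 0
After step 4: ants at (1,2),(1,2)
  0 0 0 0
  0 5 7 0
  0 0 0 0
  0 0 0 0
After step 5: ants at (1,1),(1,1)
  0 0 0 0
  0 8 6 0
  0 0 0 0
  0 0 0 0

0 0 0 0
0 8 6 0
0 0 0 0
0 0 0 0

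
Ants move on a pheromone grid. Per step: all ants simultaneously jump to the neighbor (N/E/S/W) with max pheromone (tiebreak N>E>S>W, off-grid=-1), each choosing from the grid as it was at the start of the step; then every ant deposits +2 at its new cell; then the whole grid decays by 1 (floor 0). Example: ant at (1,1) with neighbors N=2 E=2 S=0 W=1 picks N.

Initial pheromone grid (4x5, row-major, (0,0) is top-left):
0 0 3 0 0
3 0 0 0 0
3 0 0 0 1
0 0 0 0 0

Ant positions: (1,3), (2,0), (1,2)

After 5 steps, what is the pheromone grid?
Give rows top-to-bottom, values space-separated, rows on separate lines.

After step 1: ants at (0,3),(1,0),(0,2)
  0 0 4 1 0
  4 0 0 0 0
  2 0 0 0 0
  0 0 0 0 0
After step 2: ants at (0,2),(2,0),(0,3)
  0 0 5 2 0
  3 0 0 0 0
  3 0 0 0 0
  0 0 0 0 0
After step 3: ants at (0,3),(1,0),(0,2)
  0 0 6 3 0
  4 0 0 0 0
  2 0 0 0 0
  0 0 0 0 0
After step 4: ants at (0,2),(2,0),(0,3)
  0 0 7 4 0
  3 0 0 0 0
  3 0 0 0 0
  0 0 0 0 0
After step 5: ants at (0,3),(1,0),(0,2)
  0 0 8 5 0
  4 0 0 0 0
  2 0 0 0 0
  0 0 0 0 0

0 0 8 5 0
4 0 0 0 0
2 0 0 0 0
0 0 0 0 0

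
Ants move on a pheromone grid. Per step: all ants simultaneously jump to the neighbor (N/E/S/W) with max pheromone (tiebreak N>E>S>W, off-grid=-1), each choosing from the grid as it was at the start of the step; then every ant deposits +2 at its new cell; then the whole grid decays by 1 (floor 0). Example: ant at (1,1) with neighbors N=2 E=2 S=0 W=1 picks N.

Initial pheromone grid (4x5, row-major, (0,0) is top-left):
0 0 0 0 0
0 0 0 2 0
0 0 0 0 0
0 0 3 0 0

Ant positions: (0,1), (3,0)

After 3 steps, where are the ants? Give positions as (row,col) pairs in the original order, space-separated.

Step 1: ant0:(0,1)->E->(0,2) | ant1:(3,0)->N->(2,0)
  grid max=2 at (3,2)
Step 2: ant0:(0,2)->E->(0,3) | ant1:(2,0)->N->(1,0)
  grid max=1 at (0,3)
Step 3: ant0:(0,3)->E->(0,4) | ant1:(1,0)->N->(0,0)
  grid max=1 at (0,0)

(0,4) (0,0)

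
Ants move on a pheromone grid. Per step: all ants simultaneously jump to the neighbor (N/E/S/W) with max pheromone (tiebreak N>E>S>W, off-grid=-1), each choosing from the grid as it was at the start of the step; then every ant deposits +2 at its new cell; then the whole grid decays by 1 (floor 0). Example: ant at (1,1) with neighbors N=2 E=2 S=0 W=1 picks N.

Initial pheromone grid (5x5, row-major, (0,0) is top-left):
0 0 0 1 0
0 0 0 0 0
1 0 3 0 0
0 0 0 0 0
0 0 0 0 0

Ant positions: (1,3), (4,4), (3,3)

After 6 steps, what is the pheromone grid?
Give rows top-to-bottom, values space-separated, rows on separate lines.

After step 1: ants at (0,3),(3,4),(2,3)
  0 0 0 2 0
  0 0 0 0 0
  0 0 2 1 0
  0 0 0 0 1
  0 0 0 0 0
After step 2: ants at (0,4),(2,4),(2,2)
  0 0 0 1 1
  0 0 0 0 0
  0 0 3 0 1
  0 0 0 0 0
  0 0 0 0 0
After step 3: ants at (0,3),(1,4),(1,2)
  0 0 0 2 0
  0 0 1 0 1
  0 0 2 0 0
  0 0 0 0 0
  0 0 0 0 0
After step 4: ants at (0,4),(0,4),(2,2)
  0 0 0 1 3
  0 0 0 0 0
  0 0 3 0 0
  0 0 0 0 0
  0 0 0 0 0
After step 5: ants at (0,3),(0,3),(1,2)
  0 0 0 4 2
  0 0 1 0 0
  0 0 2 0 0
  0 0 0 0 0
  0 0 0 0 0
After step 6: ants at (0,4),(0,4),(2,2)
  0 0 0 3 5
  0 0 0 0 0
  0 0 3 0 0
  0 0 0 0 0
  0 0 0 0 0

0 0 0 3 5
0 0 0 0 0
0 0 3 0 0
0 0 0 0 0
0 0 0 0 0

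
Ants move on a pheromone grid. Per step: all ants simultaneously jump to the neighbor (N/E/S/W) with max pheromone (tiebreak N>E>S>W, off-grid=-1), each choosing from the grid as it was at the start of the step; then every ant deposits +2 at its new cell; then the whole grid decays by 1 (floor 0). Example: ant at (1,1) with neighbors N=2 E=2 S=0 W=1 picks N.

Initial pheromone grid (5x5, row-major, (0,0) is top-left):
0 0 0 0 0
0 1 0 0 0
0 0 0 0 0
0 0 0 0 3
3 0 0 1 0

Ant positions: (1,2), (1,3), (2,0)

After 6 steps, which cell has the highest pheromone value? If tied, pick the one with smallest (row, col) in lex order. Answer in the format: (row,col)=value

Answer: (1,1)=7

Derivation:
Step 1: ant0:(1,2)->W->(1,1) | ant1:(1,3)->N->(0,3) | ant2:(2,0)->N->(1,0)
  grid max=2 at (1,1)
Step 2: ant0:(1,1)->W->(1,0) | ant1:(0,3)->E->(0,4) | ant2:(1,0)->E->(1,1)
  grid max=3 at (1,1)
Step 3: ant0:(1,0)->E->(1,1) | ant1:(0,4)->S->(1,4) | ant2:(1,1)->W->(1,0)
  grid max=4 at (1,1)
Step 4: ant0:(1,1)->W->(1,0) | ant1:(1,4)->N->(0,4) | ant2:(1,0)->E->(1,1)
  grid max=5 at (1,1)
Step 5: ant0:(1,0)->E->(1,1) | ant1:(0,4)->S->(1,4) | ant2:(1,1)->W->(1,0)
  grid max=6 at (1,1)
Step 6: ant0:(1,1)->W->(1,0) | ant1:(1,4)->N->(0,4) | ant2:(1,0)->E->(1,1)
  grid max=7 at (1,1)
Final grid:
  0 0 0 0 1
  6 7 0 0 0
  0 0 0 0 0
  0 0 0 0 0
  0 0 0 0 0
Max pheromone 7 at (1,1)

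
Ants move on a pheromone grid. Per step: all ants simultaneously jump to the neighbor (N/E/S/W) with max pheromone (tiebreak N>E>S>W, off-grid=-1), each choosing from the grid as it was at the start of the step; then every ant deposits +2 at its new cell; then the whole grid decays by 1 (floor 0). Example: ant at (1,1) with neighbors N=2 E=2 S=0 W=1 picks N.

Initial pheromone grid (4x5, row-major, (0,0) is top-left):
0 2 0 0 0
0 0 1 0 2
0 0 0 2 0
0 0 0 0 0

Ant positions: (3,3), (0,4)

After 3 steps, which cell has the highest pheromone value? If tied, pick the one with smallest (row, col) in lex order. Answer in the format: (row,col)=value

Answer: (1,4)=5

Derivation:
Step 1: ant0:(3,3)->N->(2,3) | ant1:(0,4)->S->(1,4)
  grid max=3 at (1,4)
Step 2: ant0:(2,3)->N->(1,3) | ant1:(1,4)->N->(0,4)
  grid max=2 at (1,4)
Step 3: ant0:(1,3)->E->(1,4) | ant1:(0,4)->S->(1,4)
  grid max=5 at (1,4)
Final grid:
  0 0 0 0 0
  0 0 0 0 5
  0 0 0 1 0
  0 0 0 0 0
Max pheromone 5 at (1,4)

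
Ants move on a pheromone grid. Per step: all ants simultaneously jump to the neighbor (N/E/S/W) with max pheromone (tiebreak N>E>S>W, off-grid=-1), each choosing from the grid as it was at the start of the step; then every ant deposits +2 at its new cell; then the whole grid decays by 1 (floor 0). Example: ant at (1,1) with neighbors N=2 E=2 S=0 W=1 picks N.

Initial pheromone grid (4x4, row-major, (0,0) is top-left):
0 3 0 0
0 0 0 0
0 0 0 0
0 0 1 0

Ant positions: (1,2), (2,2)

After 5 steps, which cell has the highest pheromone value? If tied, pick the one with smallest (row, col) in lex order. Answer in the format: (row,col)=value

Answer: (0,1)=2

Derivation:
Step 1: ant0:(1,2)->N->(0,2) | ant1:(2,2)->S->(3,2)
  grid max=2 at (0,1)
Step 2: ant0:(0,2)->W->(0,1) | ant1:(3,2)->N->(2,2)
  grid max=3 at (0,1)
Step 3: ant0:(0,1)->E->(0,2) | ant1:(2,2)->S->(3,2)
  grid max=2 at (0,1)
Step 4: ant0:(0,2)->W->(0,1) | ant1:(3,2)->N->(2,2)
  grid max=3 at (0,1)
Step 5: ant0:(0,1)->E->(0,2) | ant1:(2,2)->S->(3,2)
  grid max=2 at (0,1)
Final grid:
  0 2 1 0
  0 0 0 0
  0 0 0 0
  0 0 2 0
Max pheromone 2 at (0,1)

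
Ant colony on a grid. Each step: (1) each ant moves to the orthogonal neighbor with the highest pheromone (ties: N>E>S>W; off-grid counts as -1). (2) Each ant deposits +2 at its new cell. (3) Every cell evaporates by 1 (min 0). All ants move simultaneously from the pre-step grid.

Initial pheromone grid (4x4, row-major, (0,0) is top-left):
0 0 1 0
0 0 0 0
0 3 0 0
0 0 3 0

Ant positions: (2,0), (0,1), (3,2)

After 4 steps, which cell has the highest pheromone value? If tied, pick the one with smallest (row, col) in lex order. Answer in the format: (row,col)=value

Answer: (2,1)=7

Derivation:
Step 1: ant0:(2,0)->E->(2,1) | ant1:(0,1)->E->(0,2) | ant2:(3,2)->N->(2,2)
  grid max=4 at (2,1)
Step 2: ant0:(2,1)->E->(2,2) | ant1:(0,2)->E->(0,3) | ant2:(2,2)->W->(2,1)
  grid max=5 at (2,1)
Step 3: ant0:(2,2)->W->(2,1) | ant1:(0,3)->W->(0,2) | ant2:(2,1)->E->(2,2)
  grid max=6 at (2,1)
Step 4: ant0:(2,1)->E->(2,2) | ant1:(0,2)->E->(0,3) | ant2:(2,2)->W->(2,1)
  grid max=7 at (2,1)
Final grid:
  0 0 1 1
  0 0 0 0
  0 7 4 0
  0 0 0 0
Max pheromone 7 at (2,1)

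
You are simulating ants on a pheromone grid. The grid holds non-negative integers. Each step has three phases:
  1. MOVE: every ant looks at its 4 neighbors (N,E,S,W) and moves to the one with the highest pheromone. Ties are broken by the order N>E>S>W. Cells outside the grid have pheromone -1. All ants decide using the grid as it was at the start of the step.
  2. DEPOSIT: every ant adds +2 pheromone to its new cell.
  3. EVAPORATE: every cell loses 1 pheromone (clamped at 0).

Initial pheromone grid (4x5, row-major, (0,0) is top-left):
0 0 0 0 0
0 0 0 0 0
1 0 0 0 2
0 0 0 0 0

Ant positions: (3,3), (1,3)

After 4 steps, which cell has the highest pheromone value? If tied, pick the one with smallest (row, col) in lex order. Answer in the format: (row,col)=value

Answer: (2,4)=4

Derivation:
Step 1: ant0:(3,3)->N->(2,3) | ant1:(1,3)->N->(0,3)
  grid max=1 at (0,3)
Step 2: ant0:(2,3)->E->(2,4) | ant1:(0,3)->E->(0,4)
  grid max=2 at (2,4)
Step 3: ant0:(2,4)->N->(1,4) | ant1:(0,4)->S->(1,4)
  grid max=3 at (1,4)
Step 4: ant0:(1,4)->S->(2,4) | ant1:(1,4)->S->(2,4)
  grid max=4 at (2,4)
Final grid:
  0 0 0 0 0
  0 0 0 0 2
  0 0 0 0 4
  0 0 0 0 0
Max pheromone 4 at (2,4)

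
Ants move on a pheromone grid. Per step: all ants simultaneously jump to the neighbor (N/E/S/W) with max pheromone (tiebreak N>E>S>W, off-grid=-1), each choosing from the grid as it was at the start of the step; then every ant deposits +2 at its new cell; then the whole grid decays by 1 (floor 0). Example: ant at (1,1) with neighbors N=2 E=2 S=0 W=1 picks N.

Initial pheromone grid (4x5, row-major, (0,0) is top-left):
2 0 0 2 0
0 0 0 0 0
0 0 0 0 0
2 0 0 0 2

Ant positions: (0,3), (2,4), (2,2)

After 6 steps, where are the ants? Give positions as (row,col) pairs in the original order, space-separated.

Step 1: ant0:(0,3)->E->(0,4) | ant1:(2,4)->S->(3,4) | ant2:(2,2)->N->(1,2)
  grid max=3 at (3,4)
Step 2: ant0:(0,4)->W->(0,3) | ant1:(3,4)->N->(2,4) | ant2:(1,2)->N->(0,2)
  grid max=2 at (0,3)
Step 3: ant0:(0,3)->W->(0,2) | ant1:(2,4)->S->(3,4) | ant2:(0,2)->E->(0,3)
  grid max=3 at (0,3)
Step 4: ant0:(0,2)->E->(0,3) | ant1:(3,4)->N->(2,4) | ant2:(0,3)->W->(0,2)
  grid max=4 at (0,3)
Step 5: ant0:(0,3)->W->(0,2) | ant1:(2,4)->S->(3,4) | ant2:(0,2)->E->(0,3)
  grid max=5 at (0,3)
Step 6: ant0:(0,2)->E->(0,3) | ant1:(3,4)->N->(2,4) | ant2:(0,3)->W->(0,2)
  grid max=6 at (0,3)

(0,3) (2,4) (0,2)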